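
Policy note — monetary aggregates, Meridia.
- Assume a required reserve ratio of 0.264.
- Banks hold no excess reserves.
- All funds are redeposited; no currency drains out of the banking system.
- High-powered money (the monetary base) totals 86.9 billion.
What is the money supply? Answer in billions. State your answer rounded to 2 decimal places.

With no currency drain or excess reserves, the money multiplier is m = 1/rr = 1/0.264 ≈ 3.78788.
Money supply M = m × MB = 3.78788 × 86.9 ≈ 329.1668 billion.

329.17 billion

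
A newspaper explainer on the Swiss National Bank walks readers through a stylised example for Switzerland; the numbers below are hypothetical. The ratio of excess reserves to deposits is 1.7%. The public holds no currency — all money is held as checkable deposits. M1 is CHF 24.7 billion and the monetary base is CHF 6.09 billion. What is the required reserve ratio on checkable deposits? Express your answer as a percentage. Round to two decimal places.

Using m = M/MB = 24.7/6.09 ≈ 4.055829. Since m = (1 + c)/(c + rr + e), the denominator satisfies c + rr + e = (1 + c)/m = (1 + 0) / 4.055829 ≈ 0.246559.
With c = 0 and e = 0.017, the required reserve ratio on checkable deposits is 0.246559 − 0 − 0.017 = 0.229559.

22.96%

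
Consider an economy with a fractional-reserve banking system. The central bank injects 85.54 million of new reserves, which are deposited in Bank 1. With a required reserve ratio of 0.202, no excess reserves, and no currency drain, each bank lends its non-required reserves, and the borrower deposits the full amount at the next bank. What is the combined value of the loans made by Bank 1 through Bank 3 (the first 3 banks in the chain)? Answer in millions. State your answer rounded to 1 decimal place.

166.2 million

Bank i lends (1 − rr)^i of the original deposit: Bank 1 lends 85.54·0.7980 ≈ 68.2609, Bank 2 lends 85.54·0.7980² ≈ 54.4722, and so on.
Summing a geometric series: total = 85.54·[0.7980·(1 − 0.7980^3) / (1 − 0.7980)] ≈ 166.2020 million.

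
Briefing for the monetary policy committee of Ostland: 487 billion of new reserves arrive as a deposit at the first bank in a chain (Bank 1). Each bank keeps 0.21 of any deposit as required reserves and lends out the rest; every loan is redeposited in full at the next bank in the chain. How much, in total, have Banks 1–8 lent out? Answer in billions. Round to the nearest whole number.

1554 billion

Bank i lends (1 − rr)^i of the original deposit: Bank 1 lends 487·0.7900 = 384.7300, Bank 2 lends 487·0.7900² = 303.9367, and so on.
Summing a geometric series: total = 487·[0.7900·(1 − 0.7900^8) / (1 − 0.7900)] ≈ 1554.1061 billion.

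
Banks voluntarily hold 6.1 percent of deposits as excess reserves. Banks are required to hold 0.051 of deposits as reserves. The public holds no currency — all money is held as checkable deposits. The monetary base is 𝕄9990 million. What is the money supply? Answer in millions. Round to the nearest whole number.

The money multiplier is m = 1 / (rr + e) = 1 / (0.051 + 0.061) ≈ 8.92857.
So M = m × MB = 8.92857 × 9990 = 89196.4143 million.

𝕄89196 million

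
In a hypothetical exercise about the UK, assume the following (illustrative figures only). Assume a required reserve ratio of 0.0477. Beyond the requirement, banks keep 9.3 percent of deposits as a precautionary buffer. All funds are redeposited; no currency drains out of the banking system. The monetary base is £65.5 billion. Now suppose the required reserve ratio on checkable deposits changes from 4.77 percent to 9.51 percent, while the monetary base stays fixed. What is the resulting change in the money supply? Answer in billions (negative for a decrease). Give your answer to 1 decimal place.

-117.3 billion

Initially m₁ = 1 / (0.0477 + 0.093) ≈ 7.1073, so M₁ = 7.1073 × 65.5 ≈ 465.5282 billion.
After the change m₂ = 1 / (0.0951 + 0.093) ≈ 5.3163, so M₂ = 5.3163 × 65.5 ≈ 348.2176 billion.
ΔM = M₂ − M₁ = 348.2176 − 465.5282 = -117.3106 billion.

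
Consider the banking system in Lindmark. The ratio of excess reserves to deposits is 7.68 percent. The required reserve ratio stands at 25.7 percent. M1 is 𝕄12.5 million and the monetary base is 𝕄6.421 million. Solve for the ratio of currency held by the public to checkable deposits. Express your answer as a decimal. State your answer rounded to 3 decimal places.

Using m = M/MB = 12.5/6.421 ≈ 1.946737. From m = (1 + c)/(c + rr + e), rearranging gives 1 + c = m·(c + rr + e), so c·(1 − m) = m·(rr + e) − 1.
Hence c = [m·(rr + e) − 1]/(1 − m) = [1.946737 × (0.257 + 0.0768) − 1] / (1 − 1.946737) ≈ 0.369880.

0.370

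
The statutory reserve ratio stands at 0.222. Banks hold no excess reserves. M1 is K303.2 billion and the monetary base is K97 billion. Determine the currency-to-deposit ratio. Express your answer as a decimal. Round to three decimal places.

0.144

Using m = M/MB = 303.2/97 ≈ 3.125773. From m = (1 + c)/(c + rr + e), rearranging gives 1 + c = m·(c + rr + e), so c·(1 − m) = m·(rr + e) − 1.
Hence c = [m·(rr + e) − 1]/(1 − m) = [3.125773 × (0.222 + 0) − 1] / (1 − 3.125773) ≈ 0.143985.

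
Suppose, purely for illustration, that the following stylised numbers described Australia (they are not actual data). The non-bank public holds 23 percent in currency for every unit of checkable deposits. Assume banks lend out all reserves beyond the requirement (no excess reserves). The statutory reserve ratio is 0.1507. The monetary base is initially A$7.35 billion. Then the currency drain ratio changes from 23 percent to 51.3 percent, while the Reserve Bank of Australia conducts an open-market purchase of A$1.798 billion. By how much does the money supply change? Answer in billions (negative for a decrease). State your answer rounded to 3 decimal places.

-2.893 billion

Before: m₁ = (1 + 0.23) / (0.1507 + 0.23) ≈ 3.23089, MB₁ = 7.35, so M₁ = 3.23089 × 7.35 ≈ 23.747 billion.
After: m₂ = (1 + 0.513) / (0.1507 + 0.513) ≈ 2.27964, MB₂ = 7.35 + 1.798 = 9.148, so M₂ = 2.27964 × 9.148 ≈ 20.8541 billion.
ΔM = M₂ − M₁ = 20.8541 − 23.747 = -2.8929 billion.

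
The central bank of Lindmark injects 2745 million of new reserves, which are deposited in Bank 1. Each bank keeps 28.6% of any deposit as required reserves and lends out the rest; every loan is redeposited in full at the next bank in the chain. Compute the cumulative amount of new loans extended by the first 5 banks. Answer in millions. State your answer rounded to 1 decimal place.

5581.3 million

Bank i lends (1 − rr)^i of the original deposit: Bank 1 lends 2745·0.7140 = 1959.9300, Bank 2 lends 2745·0.7140² ≈ 1399.3900, and so on.
Summing a geometric series: total = 2745·[0.7140·(1 − 0.7140^5) / (1 − 0.7140)] ≈ 5581.2580 million.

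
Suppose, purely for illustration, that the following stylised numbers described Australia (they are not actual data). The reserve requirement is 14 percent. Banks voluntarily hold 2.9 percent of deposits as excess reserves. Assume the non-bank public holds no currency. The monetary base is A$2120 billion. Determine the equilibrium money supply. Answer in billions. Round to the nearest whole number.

The money multiplier is m = 1 / (rr + e) = 1 / (0.14 + 0.029) ≈ 5.91716.
So M = m × MB = 5.91716 × 2120 = 12544.3792 billion.

A$12544 billion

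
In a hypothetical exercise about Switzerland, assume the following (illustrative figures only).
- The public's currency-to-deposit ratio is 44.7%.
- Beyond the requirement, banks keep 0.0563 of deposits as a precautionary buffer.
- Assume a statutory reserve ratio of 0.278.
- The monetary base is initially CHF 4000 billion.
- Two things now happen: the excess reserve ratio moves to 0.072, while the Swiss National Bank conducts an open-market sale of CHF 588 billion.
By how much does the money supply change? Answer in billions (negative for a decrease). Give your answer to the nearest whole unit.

-1213 billion

Before: m₁ = (1 + 0.447) / (0.278 + 0.0563 + 0.447) ≈ 1.85204, MB₁ = 4000, so M₁ = 1.85204 × 4000 = 7408.16 billion.
After: m₂ = (1 + 0.447) / (0.278 + 0.072 + 0.447) ≈ 1.81556, MB₂ = 4000 − 588 = 3412, so M₂ = 1.81556 × 3412 ≈ 6194.6907 billion.
ΔM = M₂ − M₁ = 6194.6907 − 7408.16 = -1213.4693 billion.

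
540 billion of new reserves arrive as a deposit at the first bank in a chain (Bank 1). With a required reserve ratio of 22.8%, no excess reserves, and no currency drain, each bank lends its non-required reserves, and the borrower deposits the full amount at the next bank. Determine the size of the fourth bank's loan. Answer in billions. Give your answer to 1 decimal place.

Each bank lends a fraction (1 − rr) = 0.7720 of the deposit it receives, so Bank 4 receives 540·0.7720^3 and lends 540·0.7720^4 ≈ 191.8063 billion.

191.8 billion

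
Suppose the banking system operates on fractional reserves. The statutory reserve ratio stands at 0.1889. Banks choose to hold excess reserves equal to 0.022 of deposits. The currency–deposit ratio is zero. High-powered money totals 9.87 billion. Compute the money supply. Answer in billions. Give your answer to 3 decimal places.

46.799 billion

The money multiplier is m = 1 / (rr + e) = 1 / (0.1889 + 0.022) ≈ 4.74158.
So M = m × MB = 4.74158 × 9.87 ≈ 46.7994 billion.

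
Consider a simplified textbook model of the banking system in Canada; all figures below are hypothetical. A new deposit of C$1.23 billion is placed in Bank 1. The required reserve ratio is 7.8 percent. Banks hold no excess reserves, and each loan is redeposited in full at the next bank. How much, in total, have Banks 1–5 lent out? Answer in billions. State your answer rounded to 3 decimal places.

C$4.852 billion

Bank i lends (1 − rr)^i of the original deposit: Bank 1 lends 1.23·0.9220 ≈ 1.1341, Bank 2 lends 1.23·0.9220² ≈ 1.0456, and so on.
Summing a geometric series: total = 1.23·[0.9220·(1 − 0.9220^5) / (1 − 0.9220)] ≈ 4.8521 billion.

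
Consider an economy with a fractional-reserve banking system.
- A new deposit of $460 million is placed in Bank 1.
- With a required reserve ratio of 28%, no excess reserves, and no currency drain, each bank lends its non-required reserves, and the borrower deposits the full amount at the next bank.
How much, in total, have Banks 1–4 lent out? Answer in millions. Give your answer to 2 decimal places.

$864.98 million

Bank i lends (1 − rr)^i of the original deposit: Bank 1 lends 460·0.7200 = 331.2000, Bank 2 lends 460·0.7200² = 238.4640, and so on.
Summing a geometric series: total = 460·[0.7200·(1 − 0.7200^4) / (1 − 0.7200)] ≈ 864.9778 million.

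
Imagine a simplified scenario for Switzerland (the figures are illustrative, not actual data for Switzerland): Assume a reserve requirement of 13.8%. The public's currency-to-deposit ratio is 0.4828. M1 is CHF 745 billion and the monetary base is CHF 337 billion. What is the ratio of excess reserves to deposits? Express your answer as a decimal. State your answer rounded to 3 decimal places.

Using m = M/MB = 745/337 ≈ 2.210682. Since m = (1 + c)/(c + rr + e), the denominator satisfies c + rr + e = (1 + c)/m = (1 + 0.4828) / 2.210682 ≈ 0.670743.
With c = 0.4828 and rr = 0.138, the ratio of excess reserves to deposits is 0.670743 − 0.4828 − 0.138 = 0.049943.

0.050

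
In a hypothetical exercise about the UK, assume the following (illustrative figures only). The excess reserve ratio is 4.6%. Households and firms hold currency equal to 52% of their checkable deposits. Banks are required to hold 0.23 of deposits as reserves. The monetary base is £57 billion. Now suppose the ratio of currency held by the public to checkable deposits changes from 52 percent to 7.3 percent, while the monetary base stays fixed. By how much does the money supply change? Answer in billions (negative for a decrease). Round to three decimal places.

Initially m₁ = (1 + 0.52) / (0.23 + 0.046 + 0.52) ≈ 1.909548, so M₁ = 1.909548 × 57 ≈ 108.8442 billion.
After the change m₂ = (1 + 0.073) / (0.23 + 0.046 + 0.073) ≈ 3.074499, so M₂ = 3.074499 × 57 ≈ 175.2464 billion.
ΔM = M₂ − M₁ = 175.2464 − 108.8442 = 66.4022 billion.

£66.402 billion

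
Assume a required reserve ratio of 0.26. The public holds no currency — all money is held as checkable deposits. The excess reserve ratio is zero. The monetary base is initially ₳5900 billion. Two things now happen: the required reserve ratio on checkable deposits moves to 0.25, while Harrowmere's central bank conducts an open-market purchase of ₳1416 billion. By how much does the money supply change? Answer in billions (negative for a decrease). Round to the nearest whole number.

₳6572 billion

Before: m₁ = 1 / (0.26) ≈ 3.84615, MB₁ = 5900, so M₁ = 3.84615 × 5900 = 22692.285 billion.
After: m₂ = 1 / (0.25) = 4, MB₂ = 5900 + 1416 = 7316, so M₂ = 4 × 7316 = 29264 billion.
ΔM = M₂ − M₁ = 29264 − 22692.285 = 6571.715 billion.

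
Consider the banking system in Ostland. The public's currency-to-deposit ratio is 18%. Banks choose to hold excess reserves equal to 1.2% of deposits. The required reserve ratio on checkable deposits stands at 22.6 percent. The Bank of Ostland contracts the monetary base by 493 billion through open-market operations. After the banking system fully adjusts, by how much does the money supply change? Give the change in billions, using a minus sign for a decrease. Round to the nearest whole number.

-1392 billion

The money multiplier is m = (1 + c) / (rr + e + c) = (1 + 0.18) / (0.226 + 0.012 + 0.18) ≈ 2.8230.
The sale removes 493 billion of base, so ΔM = m × ΔMB = 2.8230 × (−493) = -1391.739 billion.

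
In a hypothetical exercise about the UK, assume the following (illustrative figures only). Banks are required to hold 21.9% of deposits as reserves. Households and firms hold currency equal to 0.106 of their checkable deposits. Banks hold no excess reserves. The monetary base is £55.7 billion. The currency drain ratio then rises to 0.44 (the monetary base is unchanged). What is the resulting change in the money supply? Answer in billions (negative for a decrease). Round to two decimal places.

-67.84 billion

Initially m₁ = (1 + 0.106) / (0.219 + 0.106) ≈ 3.40308, so M₁ = 3.40308 × 55.7 ≈ 189.5516 billion.
After the change m₂ = (1 + 0.44) / (0.219 + 0.44) ≈ 2.18513, so M₂ = 2.18513 × 55.7 ≈ 121.7117 billion.
ΔM = M₂ − M₁ = 121.7117 − 189.5516 = -67.8399 billion.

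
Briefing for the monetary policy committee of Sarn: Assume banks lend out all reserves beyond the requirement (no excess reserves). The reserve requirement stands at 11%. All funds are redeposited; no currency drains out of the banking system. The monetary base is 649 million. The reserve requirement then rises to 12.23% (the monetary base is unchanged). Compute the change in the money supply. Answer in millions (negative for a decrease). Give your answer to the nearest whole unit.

Initially m₁ = 1 / (0.11) ≈ 9.0909, so M₁ = 9.0909 × 649 = 5899.9941 million.
After the change m₂ = 1 / (0.1223) ≈ 8.1766, so M₂ = 8.1766 × 649 = 5306.6134 million.
ΔM = M₂ − M₁ = 5306.6134 − 5899.9941 = -593.3807 million.

-593 million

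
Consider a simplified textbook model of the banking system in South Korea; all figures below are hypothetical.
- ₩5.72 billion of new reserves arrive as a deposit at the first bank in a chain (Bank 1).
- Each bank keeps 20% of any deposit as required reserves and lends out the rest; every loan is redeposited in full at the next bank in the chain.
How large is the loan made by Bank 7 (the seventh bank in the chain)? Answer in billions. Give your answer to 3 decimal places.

₩1.200 billion

Each bank lends a fraction (1 − rr) = 0.8000 of the deposit it receives, so Bank 7 receives 5.72·0.8000^6 and lends 5.72·0.8000^7 ≈ 1.1996 billion.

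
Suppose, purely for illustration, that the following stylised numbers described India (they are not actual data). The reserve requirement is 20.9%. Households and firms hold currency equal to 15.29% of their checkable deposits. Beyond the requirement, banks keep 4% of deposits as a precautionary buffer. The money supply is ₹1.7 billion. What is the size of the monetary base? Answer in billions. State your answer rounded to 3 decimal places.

The money multiplier is m = (1 + c) / (rr + e + c) = (1 + 0.1529) / (0.209 + 0.04 + 0.1529) ≈ 2.86862.
MB = M / m = 1.7 / 2.86862 ≈ 0.5926 billion.

₹0.593 billion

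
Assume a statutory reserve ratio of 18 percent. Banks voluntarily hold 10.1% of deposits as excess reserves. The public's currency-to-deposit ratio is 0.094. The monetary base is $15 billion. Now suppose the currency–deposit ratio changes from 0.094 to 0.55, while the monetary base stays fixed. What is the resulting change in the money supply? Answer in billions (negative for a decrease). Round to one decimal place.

Initially m₁ = (1 + 0.094) / (0.18 + 0.101 + 0.094) ≈ 2.9173, so M₁ = 2.9173 × 15 = 43.7595 billion.
After the change m₂ = (1 + 0.55) / (0.18 + 0.101 + 0.55) ≈ 1.8652, so M₂ = 1.8652 × 15 = 27.978 billion.
ΔM = M₂ − M₁ = 27.978 − 43.7595 = -15.7815 billion.

-15.8 billion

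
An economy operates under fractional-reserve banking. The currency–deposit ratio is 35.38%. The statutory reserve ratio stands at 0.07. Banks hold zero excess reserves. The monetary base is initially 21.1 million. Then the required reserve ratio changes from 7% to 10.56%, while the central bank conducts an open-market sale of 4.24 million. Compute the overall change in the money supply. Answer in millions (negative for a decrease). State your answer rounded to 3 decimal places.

-17.718 million

Before: m₁ = (1 + 0.3538) / (0.07 + 0.3538) ≈ 3.194431, MB₁ = 21.1, so M₁ = 3.194431 × 21.1 ≈ 67.4025 million.
After: m₂ = (1 + 0.3538) / (0.1056 + 0.3538) ≈ 2.946887, MB₂ = 21.1 − 4.24 = 16.86, so M₂ = 2.946887 × 16.86 ≈ 49.6845 million.
ΔM = M₂ − M₁ = 49.6845 − 67.4025 = -17.718 million.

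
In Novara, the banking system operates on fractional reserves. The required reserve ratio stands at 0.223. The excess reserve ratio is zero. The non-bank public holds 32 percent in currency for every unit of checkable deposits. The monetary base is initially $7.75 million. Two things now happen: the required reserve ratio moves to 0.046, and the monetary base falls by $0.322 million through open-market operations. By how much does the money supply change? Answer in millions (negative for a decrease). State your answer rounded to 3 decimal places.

$7.950 million

Before: m₁ = (1 + 0.32) / (0.223 + 0.32) ≈ 2.43094, MB₁ = 7.75, so M₁ = 2.43094 × 7.75 ≈ 18.8398 million.
After: m₂ = (1 + 0.32) / (0.046 + 0.32) ≈ 3.60656, MB₂ = 7.75 − 0.322 = 7.428, so M₂ = 3.60656 × 7.428 ≈ 26.7895 million.
ΔM = M₂ − M₁ = 26.7895 − 18.8398 = 7.9497 million.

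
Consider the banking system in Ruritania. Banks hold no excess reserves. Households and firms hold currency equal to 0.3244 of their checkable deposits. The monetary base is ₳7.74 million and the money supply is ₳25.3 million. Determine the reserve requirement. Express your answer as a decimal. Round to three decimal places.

Using m = M/MB = 25.3/7.74 ≈ 3.268734. Since m = (1 + c)/(c + rr + e), the denominator satisfies c + rr + e = (1 + c)/m = (1 + 0.3244) / 3.268734 ≈ 0.405172.
With c = 0.3244 and e = 0, the reserve requirement is 0.405172 − 0.3244 − 0 = 0.080772.

0.081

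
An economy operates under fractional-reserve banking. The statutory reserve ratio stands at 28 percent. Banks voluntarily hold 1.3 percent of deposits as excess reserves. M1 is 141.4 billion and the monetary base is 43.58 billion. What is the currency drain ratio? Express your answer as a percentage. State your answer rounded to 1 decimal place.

2.2%

Using m = M/MB = 141.4/43.58 ≈ 3.244608. From m = (1 + c)/(c + rr + e), rearranging gives 1 + c = m·(c + rr + e), so c·(1 − m) = m·(rr + e) − 1.
Hence c = [m·(rr + e) − 1]/(1 − m) = [3.244608 × (0.28 + 0.013) − 1] / (1 − 3.244608) ≈ 0.021977.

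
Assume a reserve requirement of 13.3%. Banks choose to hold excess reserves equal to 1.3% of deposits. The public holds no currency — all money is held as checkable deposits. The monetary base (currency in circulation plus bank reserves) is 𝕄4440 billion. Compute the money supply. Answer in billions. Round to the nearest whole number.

𝕄30411 billion

The money multiplier is m = 1 / (rr + e) = 1 / (0.133 + 0.013) ≈ 6.84932.
So M = m × MB = 6.84932 × 4440 = 30410.9808 billion.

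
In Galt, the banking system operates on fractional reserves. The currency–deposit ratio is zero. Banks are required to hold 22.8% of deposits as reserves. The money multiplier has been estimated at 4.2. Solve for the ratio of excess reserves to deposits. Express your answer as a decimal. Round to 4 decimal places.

Using m = 4.2. Since m = (1 + c)/(c + rr + e), the denominator satisfies c + rr + e = (1 + c)/m = (1 + 0) / 4.2 ≈ 0.238095.
With c = 0 and rr = 0.228, the ratio of excess reserves to deposits is 0.238095 − 0 − 0.228 = 0.010095.

0.0101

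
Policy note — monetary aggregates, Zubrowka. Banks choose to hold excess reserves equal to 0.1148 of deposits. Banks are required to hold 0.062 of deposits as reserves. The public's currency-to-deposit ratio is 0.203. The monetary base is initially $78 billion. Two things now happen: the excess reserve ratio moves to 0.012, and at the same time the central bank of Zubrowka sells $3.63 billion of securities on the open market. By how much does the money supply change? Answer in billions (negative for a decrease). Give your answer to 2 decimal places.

Before: m₁ = (1 + 0.203) / (0.062 + 0.1148 + 0.203) ≈ 3.16746, MB₁ = 78, so M₁ = 3.16746 × 78 ≈ 247.0619 billion.
After: m₂ = (1 + 0.203) / (0.062 + 0.012 + 0.203) ≈ 4.34296, MB₂ = 78 − 3.63 = 74.37, so M₂ = 4.34296 × 74.37 ≈ 322.9859 billion.
ΔM = M₂ − M₁ = 322.9859 − 247.0619 = 75.924 billion.

$75.92 billion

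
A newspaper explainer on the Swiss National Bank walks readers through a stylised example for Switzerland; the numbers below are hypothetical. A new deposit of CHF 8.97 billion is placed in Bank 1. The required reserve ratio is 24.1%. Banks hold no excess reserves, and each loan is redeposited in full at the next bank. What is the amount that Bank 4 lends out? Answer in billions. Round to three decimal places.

Each bank lends a fraction (1 − rr) = 0.7590 of the deposit it receives, so Bank 4 receives 8.97·0.7590^3 and lends 8.97·0.7590^4 ≈ 2.9769 billion.

CHF 2.977 billion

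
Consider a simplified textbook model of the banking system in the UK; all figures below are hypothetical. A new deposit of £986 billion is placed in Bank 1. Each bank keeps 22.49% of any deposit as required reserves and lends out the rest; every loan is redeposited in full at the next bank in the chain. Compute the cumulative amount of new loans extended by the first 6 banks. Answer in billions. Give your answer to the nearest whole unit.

£2661 billion

Bank i lends (1 − rr)^i of the original deposit: Bank 1 lends 986·0.7751 = 764.2486, Bank 2 lends 986·0.7751² ≈ 592.3691, and so on.
Summing a geometric series: total = 986·[0.7751·(1 − 0.7751^6) / (1 − 0.7751)] ≈ 2661.2995 billion.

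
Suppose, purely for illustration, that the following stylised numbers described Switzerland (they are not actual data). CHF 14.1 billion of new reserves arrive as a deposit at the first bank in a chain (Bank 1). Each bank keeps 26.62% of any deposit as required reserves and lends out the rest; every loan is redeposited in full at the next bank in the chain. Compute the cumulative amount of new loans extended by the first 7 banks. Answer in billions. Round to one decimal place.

CHF 34.4 billion

Bank i lends (1 − rr)^i of the original deposit: Bank 1 lends 14.1·0.7338 ≈ 10.3466, Bank 2 lends 14.1·0.7338² ≈ 7.5923, and so on.
Summing a geometric series: total = 14.1·[0.7338·(1 − 0.7338^7) / (1 − 0.7338)] ≈ 34.4149 billion.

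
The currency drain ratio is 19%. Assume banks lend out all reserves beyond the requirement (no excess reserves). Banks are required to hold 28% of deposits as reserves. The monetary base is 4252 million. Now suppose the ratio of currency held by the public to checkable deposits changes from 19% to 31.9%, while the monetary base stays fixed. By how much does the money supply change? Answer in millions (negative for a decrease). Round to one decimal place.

-1402.8 million

Initially m₁ = (1 + 0.19) / (0.28 + 0.19) ≈ 2.531915, so M₁ = 2.531915 × 4252 ≈ 10765.7026 million.
After the change m₂ = (1 + 0.319) / (0.28 + 0.319) ≈ 2.202003, so M₂ = 2.202003 × 4252 ≈ 9362.9168 million.
ΔM = M₂ − M₁ = 9362.9168 − 10765.7026 = -1402.7858 million.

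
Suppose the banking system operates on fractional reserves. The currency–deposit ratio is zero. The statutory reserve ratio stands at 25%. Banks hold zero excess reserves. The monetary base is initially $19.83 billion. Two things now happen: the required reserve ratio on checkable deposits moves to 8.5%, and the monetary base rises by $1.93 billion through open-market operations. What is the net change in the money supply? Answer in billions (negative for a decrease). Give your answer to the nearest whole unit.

$177 billion

Before: m₁ = 1 / (0.25) = 4, MB₁ = 19.83, so M₁ = 4 × 19.83 = 79.32 billion.
After: m₂ = 1 / (0.085) ≈ 11.7647, MB₂ = 19.83 + 1.93 = 21.76, so M₂ = 11.7647 × 21.76 ≈ 255.9999 billion.
ΔM = M₂ − M₁ = 255.9999 − 79.32 = 176.6799 billion.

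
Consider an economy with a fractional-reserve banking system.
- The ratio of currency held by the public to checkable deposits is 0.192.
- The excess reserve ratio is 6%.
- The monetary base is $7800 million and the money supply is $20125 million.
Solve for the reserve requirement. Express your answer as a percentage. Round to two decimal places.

21.00%

Using m = M/MB = 20125/7800 ≈ 2.580128. Since m = (1 + c)/(c + rr + e), the denominator satisfies c + rr + e = (1 + c)/m = (1 + 0.192) / 2.580128 ≈ 0.461993.
With c = 0.192 and e = 0.06, the reserve requirement is 0.461993 − 0.192 − 0.06 = 0.209993.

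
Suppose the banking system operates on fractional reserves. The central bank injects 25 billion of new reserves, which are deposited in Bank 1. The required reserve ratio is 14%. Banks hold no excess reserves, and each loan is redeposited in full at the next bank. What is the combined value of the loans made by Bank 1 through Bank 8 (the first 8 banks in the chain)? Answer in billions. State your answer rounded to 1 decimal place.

Bank i lends (1 − rr)^i of the original deposit: Bank 1 lends 25·0.8600 = 21.5000, Bank 2 lends 25·0.8600² = 18.4900, and so on.
Summing a geometric series: total = 25·[0.8600·(1 − 0.8600^8) / (1 − 0.8600)] ≈ 107.6201 billion.

107.6 billion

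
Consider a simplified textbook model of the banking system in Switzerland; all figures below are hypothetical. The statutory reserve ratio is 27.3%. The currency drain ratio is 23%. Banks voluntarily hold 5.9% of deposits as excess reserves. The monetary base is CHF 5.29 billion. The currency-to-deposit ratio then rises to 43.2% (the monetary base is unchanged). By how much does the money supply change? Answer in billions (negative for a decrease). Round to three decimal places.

-1.662 billion

Initially m₁ = (1 + 0.23) / (0.273 + 0.059 + 0.23) ≈ 2.18861, so M₁ = 2.18861 × 5.29 ≈ 11.5777 billion.
After the change m₂ = (1 + 0.432) / (0.273 + 0.059 + 0.432) ≈ 1.87435, so M₂ = 1.87435 × 5.29 ≈ 9.9153 billion.
ΔM = M₂ − M₁ = 9.9153 − 11.5777 = -1.6624 billion.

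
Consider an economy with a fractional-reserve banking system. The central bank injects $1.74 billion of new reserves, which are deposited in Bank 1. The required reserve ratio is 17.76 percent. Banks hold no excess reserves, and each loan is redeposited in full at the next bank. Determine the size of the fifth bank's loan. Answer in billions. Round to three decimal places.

Each bank lends a fraction (1 − rr) = 0.8224 of the deposit it receives, so Bank 5 receives 1.74·0.8224^4 and lends 1.74·0.8224^5 ≈ 0.6546 billion.

$0.655 billion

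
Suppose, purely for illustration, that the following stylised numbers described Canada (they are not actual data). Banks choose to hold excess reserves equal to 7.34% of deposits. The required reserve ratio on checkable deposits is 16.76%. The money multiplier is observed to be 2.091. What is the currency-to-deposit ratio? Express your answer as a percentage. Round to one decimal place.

45.5%

Using m = 2.091. From m = (1 + c)/(c + rr + e), rearranging gives 1 + c = m·(c + rr + e), so c·(1 − m) = m·(rr + e) − 1.
Hence c = [m·(rr + e) − 1]/(1 − m) = [2.091 × (0.1676 + 0.0734) − 1] / (1 − 2.091) ≈ 0.454692.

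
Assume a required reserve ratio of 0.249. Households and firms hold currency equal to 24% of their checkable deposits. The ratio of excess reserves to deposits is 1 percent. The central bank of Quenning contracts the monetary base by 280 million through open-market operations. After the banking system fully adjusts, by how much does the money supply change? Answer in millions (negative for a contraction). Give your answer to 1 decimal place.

-695.8 million

The money multiplier is m = (1 + c) / (rr + e + c) = (1 + 0.24) / (0.249 + 0.01 + 0.24) ≈ 2.48497.
The sale removes 280 million of base, so ΔM = m × ΔMB = 2.48497 × (−280) = -695.7916 million.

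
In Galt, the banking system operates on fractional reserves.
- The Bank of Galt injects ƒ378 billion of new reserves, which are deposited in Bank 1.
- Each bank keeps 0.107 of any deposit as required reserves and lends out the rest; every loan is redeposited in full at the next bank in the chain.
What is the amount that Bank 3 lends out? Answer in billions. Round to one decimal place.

Each bank lends a fraction (1 − rr) = 0.8930 of the deposit it receives, so Bank 3 receives 378·0.8930^2 and lends 378·0.8930^3 ≈ 269.1821 billion.

ƒ269.2 billion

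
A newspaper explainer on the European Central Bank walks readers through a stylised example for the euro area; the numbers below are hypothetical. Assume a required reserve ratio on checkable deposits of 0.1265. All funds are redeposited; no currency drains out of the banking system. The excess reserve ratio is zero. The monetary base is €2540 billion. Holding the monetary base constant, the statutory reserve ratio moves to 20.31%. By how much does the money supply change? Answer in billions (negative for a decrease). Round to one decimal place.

Initially m₁ = 1 / (0.1265) ≈ 7.905138, so M₁ = 7.905138 × 2540 ≈ 20079.0505 billion.
After the change m₂ = 1 / (0.2031) ≈ 4.923683, so M₂ = 4.923683 × 2540 ≈ 12506.1548 billion.
ΔM = M₂ − M₁ = 12506.1548 − 20079.0505 = -7572.8957 billion.

-7572.9 billion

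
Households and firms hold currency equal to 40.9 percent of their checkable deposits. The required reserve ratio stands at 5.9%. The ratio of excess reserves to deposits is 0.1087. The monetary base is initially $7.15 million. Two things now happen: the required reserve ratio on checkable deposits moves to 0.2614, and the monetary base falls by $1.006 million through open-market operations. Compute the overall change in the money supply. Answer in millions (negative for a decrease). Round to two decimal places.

Before: m₁ = (1 + 0.409) / (0.059 + 0.1087 + 0.409) ≈ 2.4432, MB₁ = 7.15, so M₁ = 2.4432 × 7.15 ≈ 17.4689 million.
After: m₂ = (1 + 0.409) / (0.2614 + 0.1087 + 0.409) ≈ 1.8085, MB₂ = 7.15 − 1.006 = 6.144, so M₂ = 1.8085 × 6.144 ≈ 11.1114 million.
ΔM = M₂ − M₁ = 11.1114 − 17.4689 = -6.3575 million.

-6.36 million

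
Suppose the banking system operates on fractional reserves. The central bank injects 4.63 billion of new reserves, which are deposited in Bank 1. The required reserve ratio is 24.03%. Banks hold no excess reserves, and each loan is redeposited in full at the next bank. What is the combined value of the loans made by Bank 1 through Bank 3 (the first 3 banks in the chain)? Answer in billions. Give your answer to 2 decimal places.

Bank i lends (1 − rr)^i of the original deposit: Bank 1 lends 4.63·0.7597 ≈ 3.5174, Bank 2 lends 4.63·0.7597² ≈ 2.6722, and so on.
Summing a geometric series: total = 4.63·[0.7597·(1 − 0.7597^3) / (1 − 0.7597)] ≈ 8.2196 billion.

8.22 billion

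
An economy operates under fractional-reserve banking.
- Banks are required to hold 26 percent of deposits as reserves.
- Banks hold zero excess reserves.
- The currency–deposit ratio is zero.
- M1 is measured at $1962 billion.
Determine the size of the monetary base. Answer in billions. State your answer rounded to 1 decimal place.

$510.1 billion

With no currency drain and no excess reserves, the money multiplier is m = 1/rr = 1/0.26 ≈ 3.846154.
The monetary base is MB = M / m = 1962 / 3.846154 ≈ 510.12 billion.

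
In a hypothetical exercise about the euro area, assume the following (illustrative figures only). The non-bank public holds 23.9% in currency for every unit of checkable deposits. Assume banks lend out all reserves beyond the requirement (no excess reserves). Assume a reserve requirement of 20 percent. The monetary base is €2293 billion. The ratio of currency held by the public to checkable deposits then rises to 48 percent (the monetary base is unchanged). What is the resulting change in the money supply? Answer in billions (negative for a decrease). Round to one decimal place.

-1480.9 billion

Initially m₁ = (1 + 0.239) / (0.2 + 0.239) ≈ 2.822323, so M₁ = 2.822323 × 2293 ≈ 6471.5866 billion.
After the change m₂ = (1 + 0.48) / (0.2 + 0.48) ≈ 2.176471, so M₂ = 2.176471 × 2293 ≈ 4990.648 billion.
ΔM = M₂ − M₁ = 4990.648 − 6471.5866 = -1480.9386 billion.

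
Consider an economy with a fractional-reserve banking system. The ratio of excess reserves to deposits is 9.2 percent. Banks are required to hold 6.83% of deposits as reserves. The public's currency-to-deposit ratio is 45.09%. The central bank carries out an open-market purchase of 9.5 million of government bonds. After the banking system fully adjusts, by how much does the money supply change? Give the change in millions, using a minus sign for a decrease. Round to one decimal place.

22.6 million

The money multiplier is m = (1 + c) / (rr + e + c) = (1 + 0.4509) / (0.0683 + 0.092 + 0.4509) ≈ 2.3739.
The purchase adds 9.5 million of base, so ΔM = m × ΔMB = 2.3739 × (+9.5) ≈ 22.552 million.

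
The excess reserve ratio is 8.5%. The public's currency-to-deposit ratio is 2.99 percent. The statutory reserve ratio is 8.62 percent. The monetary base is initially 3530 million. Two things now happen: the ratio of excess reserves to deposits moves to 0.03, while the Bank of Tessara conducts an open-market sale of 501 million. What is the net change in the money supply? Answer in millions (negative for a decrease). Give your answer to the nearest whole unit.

Before: m₁ = (1 + 0.0299) / (0.0862 + 0.085 + 0.0299) ≈ 5.12133, MB₁ = 3530, so M₁ = 5.12133 × 3530 = 18078.2949 million.
After: m₂ = (1 + 0.0299) / (0.0862 + 0.03 + 0.0299) ≈ 7.04928, MB₂ = 3530 − 501 = 3029, so M₂ = 7.04928 × 3029 ≈ 21352.2691 million.
ΔM = M₂ − M₁ = 21352.2691 − 18078.2949 = 3273.9742 million.

3274 million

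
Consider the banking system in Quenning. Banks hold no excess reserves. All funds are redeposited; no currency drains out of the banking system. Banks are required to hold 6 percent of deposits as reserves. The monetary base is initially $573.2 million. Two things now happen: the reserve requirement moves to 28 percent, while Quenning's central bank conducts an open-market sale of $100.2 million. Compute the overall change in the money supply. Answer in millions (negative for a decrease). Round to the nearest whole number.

Before: m₁ = 1 / (0.06) ≈ 16.6667, MB₁ = 573.2, so M₁ = 16.6667 × 573.2 ≈ 9553.3524 million.
After: m₂ = 1 / (0.28) ≈ 3.5714, MB₂ = 573.2 − 100.2 = 473, so M₂ = 3.5714 × 473 = 1689.2722 million.
ΔM = M₂ − M₁ = 1689.2722 − 9553.3524 = -7864.0802 million.

-7864 million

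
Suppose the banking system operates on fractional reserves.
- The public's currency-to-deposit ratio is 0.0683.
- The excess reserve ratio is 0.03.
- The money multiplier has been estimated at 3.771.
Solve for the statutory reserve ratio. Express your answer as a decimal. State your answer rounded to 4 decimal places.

0.1850

Using m = 3.771. Since m = (1 + c)/(c + rr + e), the denominator satisfies c + rr + e = (1 + c)/m = (1 + 0.0683) / 3.771 ≈ 0.283294.
With c = 0.0683 and e = 0.03, the statutory reserve ratio is 0.283294 − 0.0683 − 0.03 = 0.184994.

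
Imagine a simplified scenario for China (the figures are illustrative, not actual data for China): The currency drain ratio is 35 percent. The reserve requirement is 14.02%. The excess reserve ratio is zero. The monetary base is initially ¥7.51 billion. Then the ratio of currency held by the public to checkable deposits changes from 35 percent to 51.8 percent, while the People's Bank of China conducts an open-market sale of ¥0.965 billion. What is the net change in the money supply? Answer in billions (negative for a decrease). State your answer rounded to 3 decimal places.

-5.588 billion

Before: m₁ = (1 + 0.35) / (0.1402 + 0.35) ≈ 2.75398, MB₁ = 7.51, so M₁ = 2.75398 × 7.51 ≈ 20.6824 billion.
After: m₂ = (1 + 0.518) / (0.1402 + 0.518) ≈ 2.30629, MB₂ = 7.51 − 0.965 = 6.545, so M₂ = 2.30629 × 6.545 ≈ 15.0947 billion.
ΔM = M₂ − M₁ = 15.0947 − 20.6824 = -5.5877 billion.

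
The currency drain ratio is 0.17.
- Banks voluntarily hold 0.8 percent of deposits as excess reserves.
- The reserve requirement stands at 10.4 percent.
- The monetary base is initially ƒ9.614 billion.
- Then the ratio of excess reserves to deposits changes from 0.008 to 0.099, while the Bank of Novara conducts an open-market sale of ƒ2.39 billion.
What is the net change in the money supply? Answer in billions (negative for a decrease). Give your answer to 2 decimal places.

Before: m₁ = (1 + 0.17) / (0.104 + 0.008 + 0.17) ≈ 4.1489, MB₁ = 9.614, so M₁ = 4.1489 × 9.614 ≈ 39.8875 billion.
After: m₂ = (1 + 0.17) / (0.104 + 0.099 + 0.17) ≈ 3.1367, MB₂ = 9.614 − 2.39 = 7.224, so M₂ = 3.1367 × 7.224 ≈ 22.6595 billion.
ΔM = M₂ − M₁ = 22.6595 − 39.8875 = -17.228 billion.

-17.23 billion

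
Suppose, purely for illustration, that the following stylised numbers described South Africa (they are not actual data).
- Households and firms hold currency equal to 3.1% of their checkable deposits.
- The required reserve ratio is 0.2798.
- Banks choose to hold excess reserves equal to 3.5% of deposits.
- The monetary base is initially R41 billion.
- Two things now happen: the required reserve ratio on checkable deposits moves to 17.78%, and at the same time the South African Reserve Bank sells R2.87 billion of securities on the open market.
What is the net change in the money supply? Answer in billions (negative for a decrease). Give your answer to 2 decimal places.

R39.01 billion

Before: m₁ = (1 + 0.031) / (0.2798 + 0.035 + 0.031) ≈ 2.98149, MB₁ = 41, so M₁ = 2.98149 × 41 ≈ 122.2411 billion.
After: m₂ = (1 + 0.031) / (0.1778 + 0.035 + 0.031) ≈ 4.22888, MB₂ = 41 − 2.87 = 38.13, so M₂ = 4.22888 × 38.13 ≈ 161.2472 billion.
ΔM = M₂ − M₁ = 161.2472 − 122.2411 = 39.0061 billion.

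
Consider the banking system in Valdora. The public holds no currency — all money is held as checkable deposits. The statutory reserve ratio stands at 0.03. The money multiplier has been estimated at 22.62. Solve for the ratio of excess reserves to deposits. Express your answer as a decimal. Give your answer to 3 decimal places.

Using m = 22.62. Since m = (1 + c)/(c + rr + e), the denominator satisfies c + rr + e = (1 + c)/m = (1 + 0) / 22.62 ≈ 0.044209.
With c = 0 and rr = 0.03, the ratio of excess reserves to deposits is 0.044209 − 0 − 0.03 = 0.014209.

0.014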